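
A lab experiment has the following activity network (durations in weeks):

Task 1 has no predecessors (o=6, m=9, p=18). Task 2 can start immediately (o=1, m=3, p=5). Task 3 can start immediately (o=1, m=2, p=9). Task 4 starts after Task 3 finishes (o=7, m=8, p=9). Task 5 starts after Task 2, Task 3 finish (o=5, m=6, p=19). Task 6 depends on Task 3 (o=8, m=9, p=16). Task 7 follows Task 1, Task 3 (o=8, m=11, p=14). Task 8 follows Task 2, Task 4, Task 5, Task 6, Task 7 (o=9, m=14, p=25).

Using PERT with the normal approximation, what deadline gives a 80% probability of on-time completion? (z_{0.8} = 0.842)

38.9 weeks

te_Task 1 = (6 + 4·9 + 18)/6 = 60/6 = 10; σ²_Task 1 = ((18−6)/6)² = 4.000
te_Task 2 = (1 + 4·3 + 5)/6 = 18/6 = 3; σ²_Task 2 = ((5−1)/6)² = 0.444
te_Task 3 = (1 + 4·2 + 9)/6 = 18/6 = 3; σ²_Task 3 = ((9−1)/6)² = 1.778
te_Task 4 = (7 + 4·8 + 9)/6 = 48/6 = 8; σ²_Task 4 = ((9−7)/6)² = 0.111
te_Task 5 = (5 + 4·6 + 19)/6 = 48/6 = 8; σ²_Task 5 = ((19−5)/6)² = 5.444
te_Task 6 = (8 + 4·9 + 16)/6 = 60/6 = 10; σ²_Task 6 = ((16−8)/6)² = 1.778
te_Task 7 = (8 + 4·11 + 14)/6 = 66/6 = 11; σ²_Task 7 = ((14−8)/6)² = 1.000
te_Task 8 = (9 + 4·14 + 25)/6 = 90/6 = 15; σ²_Task 8 = ((25−9)/6)² = 7.111

Forward pass:
ES_Task 1 = 0; EF_Task 1 = 10
ES_Task 2 = 0; EF_Task 2 = 3
ES_Task 3 = 0; EF_Task 3 = 3
ES_Task 4 = 3; EF_Task 4 = 3+8 = 11
ES_Task 5 = max(EF_Task 2=3, EF_Task 3=3) = 3; EF_Task 5 = 3+8 = 11
ES_Task 6 = 3; EF_Task 6 = 3+10 = 13
ES_Task 7 = max(EF_Task 1=10, EF_Task 3=3) = 10; EF_Task 7 = 10+11 = 21
ES_Task 8 = max(EF_Task 2=3, EF_Task 4=11, EF_Task 5=11, EF_Task 6=13, EF_Task 7=21) = 21; EF_Task 8 = 21+15 = 36
Expected project duration μ = 36 weeks. Critical path: Task 1 → Task 7 → Task 8.

Variance along critical path = 4.000 + 1.000 + 7.111 = 12.111; σ = 3.480 weeks.
D = μ + z·σ = 36 + 0.842·3.480 = 38.9 weeks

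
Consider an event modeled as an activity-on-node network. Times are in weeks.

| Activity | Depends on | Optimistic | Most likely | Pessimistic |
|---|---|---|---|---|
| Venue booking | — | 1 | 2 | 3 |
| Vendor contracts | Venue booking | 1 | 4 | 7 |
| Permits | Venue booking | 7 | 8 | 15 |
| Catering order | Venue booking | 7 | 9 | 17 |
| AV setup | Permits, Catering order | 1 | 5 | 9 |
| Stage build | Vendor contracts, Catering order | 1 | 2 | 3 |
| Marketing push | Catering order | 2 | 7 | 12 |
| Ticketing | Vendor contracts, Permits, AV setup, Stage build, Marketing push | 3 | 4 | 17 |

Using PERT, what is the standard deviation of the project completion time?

3.33 weeks

te_Venue booking = (1 + 4·2 + 3)/6 = 12/6 = 2; σ²_Venue booking = ((3−1)/6)² = 0.111
te_Vendor contracts = (1 + 4·4 + 7)/6 = 24/6 = 4; σ²_Vendor contracts = ((7−1)/6)² = 1.000
te_Permits = (7 + 4·8 + 15)/6 = 54/6 = 9; σ²_Permits = ((15−7)/6)² = 1.778
te_Catering order = (7 + 4·9 + 17)/6 = 60/6 = 10; σ²_Catering order = ((17−7)/6)² = 2.778
te_AV setup = (1 + 4·5 + 9)/6 = 30/6 = 5; σ²_AV setup = ((9−1)/6)² = 1.778
te_Stage build = (1 + 4·2 + 3)/6 = 12/6 = 2; σ²_Stage build = ((3−1)/6)² = 0.111
te_Marketing push = (2 + 4·7 + 12)/6 = 42/6 = 7; σ²_Marketing push = ((12−2)/6)² = 2.778
te_Ticketing = (3 + 4·4 + 17)/6 = 36/6 = 6; σ²_Ticketing = ((17−3)/6)² = 5.444

Forward pass:
ES_Venue booking = 0; EF_Venue booking = 2
ES_Vendor contracts = 2; EF_Vendor contracts = 2+4 = 6
ES_Permits = 2; EF_Permits = 2+9 = 11
ES_Catering order = 2; EF_Catering order = 2+10 = 12
ES_AV setup = max(EF_Permits=11, EF_Catering order=12) = 12; EF_AV setup = 12+5 = 17
ES_Stage build = max(EF_Vendor contracts=6, EF_Catering order=12) = 12; EF_Stage build = 12+2 = 14
ES_Marketing push = 12; EF_Marketing push = 12+7 = 19
ES_Ticketing = max(EF_Vendor contracts=6, EF_Permits=11, EF_AV setup=17, EF_Stage build=14, EF_Marketing push=19) = 19; EF_Ticketing = 19+6 = 25
Expected project duration μ = 25 weeks. Critical path: Venue booking → Catering order → Marketing push → Ticketing.

Variance along critical path = 0.111 + 2.778 + 2.778 + 5.444 = 11.111
σ = √11.111 = 3.333 weeks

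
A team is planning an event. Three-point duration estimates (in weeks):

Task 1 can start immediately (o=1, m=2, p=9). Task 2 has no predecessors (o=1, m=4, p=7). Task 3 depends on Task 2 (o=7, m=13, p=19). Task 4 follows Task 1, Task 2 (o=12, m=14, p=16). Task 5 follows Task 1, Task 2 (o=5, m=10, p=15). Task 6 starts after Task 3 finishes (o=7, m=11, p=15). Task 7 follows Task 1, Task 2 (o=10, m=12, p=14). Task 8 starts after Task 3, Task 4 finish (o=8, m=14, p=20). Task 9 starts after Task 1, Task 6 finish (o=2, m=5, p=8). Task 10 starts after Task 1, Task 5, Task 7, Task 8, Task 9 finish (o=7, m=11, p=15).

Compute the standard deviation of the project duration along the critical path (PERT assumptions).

3.09 weeks

te_Task 1 = (1 + 4·2 + 9)/6 = 18/6 = 3; σ²_Task 1 = ((9−1)/6)² = 1.778
te_Task 2 = (1 + 4·4 + 7)/6 = 24/6 = 4; σ²_Task 2 = ((7−1)/6)² = 1.000
te_Task 3 = (7 + 4·13 + 19)/6 = 78/6 = 13; σ²_Task 3 = ((19−7)/6)² = 4.000
te_Task 4 = (12 + 4·14 + 16)/6 = 84/6 = 14; σ²_Task 4 = ((16−12)/6)² = 0.444
te_Task 5 = (5 + 4·10 + 15)/6 = 60/6 = 10; σ²_Task 5 = ((15−5)/6)² = 2.778
te_Task 6 = (7 + 4·11 + 15)/6 = 66/6 = 11; σ²_Task 6 = ((15−7)/6)² = 1.778
te_Task 7 = (10 + 4·12 + 14)/6 = 72/6 = 12; σ²_Task 7 = ((14−10)/6)² = 0.444
te_Task 8 = (8 + 4·14 + 20)/6 = 84/6 = 14; σ²_Task 8 = ((20−8)/6)² = 4.000
te_Task 9 = (2 + 4·5 + 8)/6 = 30/6 = 5; σ²_Task 9 = ((8−2)/6)² = 1.000
te_Task 10 = (7 + 4·11 + 15)/6 = 66/6 = 11; σ²_Task 10 = ((15−7)/6)² = 1.778

Forward pass:
ES_Task 1 = 0; EF_Task 1 = 3
ES_Task 2 = 0; EF_Task 2 = 4
ES_Task 3 = 4; EF_Task 3 = 4+13 = 17
ES_Task 4 = max(EF_Task 1=3, EF_Task 2=4) = 4; EF_Task 4 = 4+14 = 18
ES_Task 5 = max(EF_Task 1=3, EF_Task 2=4) = 4; EF_Task 5 = 4+10 = 14
ES_Task 6 = 17; EF_Task 6 = 17+11 = 28
ES_Task 7 = max(EF_Task 1=3, EF_Task 2=4) = 4; EF_Task 7 = 4+12 = 16
ES_Task 8 = max(EF_Task 3=17, EF_Task 4=18) = 18; EF_Task 8 = 18+14 = 32
ES_Task 9 = max(EF_Task 1=3, EF_Task 6=28) = 28; EF_Task 9 = 28+5 = 33
ES_Task 10 = max(EF_Task 1=3, EF_Task 5=14, EF_Task 7=16, EF_Task 8=32, EF_Task 9=33) = 33; EF_Task 10 = 33+11 = 44
Expected project duration μ = 44 weeks. Critical path: Task 2 → Task 3 → Task 6 → Task 9 → Task 10.

Variance along critical path = 1.000 + 4.000 + 1.778 + 1.000 + 1.778 = 9.556
σ = √9.556 = 3.091 weeks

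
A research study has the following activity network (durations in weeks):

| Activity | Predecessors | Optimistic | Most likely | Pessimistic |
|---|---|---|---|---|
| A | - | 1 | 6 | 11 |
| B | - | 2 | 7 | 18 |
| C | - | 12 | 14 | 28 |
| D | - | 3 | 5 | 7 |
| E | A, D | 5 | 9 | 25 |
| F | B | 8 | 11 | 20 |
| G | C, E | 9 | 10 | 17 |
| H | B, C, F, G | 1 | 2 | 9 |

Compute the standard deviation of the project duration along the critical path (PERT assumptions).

4.18 weeks

te_A = (1 + 4·6 + 11)/6 = 36/6 = 6; σ²_A = ((11−1)/6)² = 2.778
te_B = (2 + 4·7 + 18)/6 = 48/6 = 8; σ²_B = ((18−2)/6)² = 7.111
te_C = (12 + 4·14 + 28)/6 = 96/6 = 16; σ²_C = ((28−12)/6)² = 7.111
te_D = (3 + 4·5 + 7)/6 = 30/6 = 5; σ²_D = ((7−3)/6)² = 0.444
te_E = (5 + 4·9 + 25)/6 = 66/6 = 11; σ²_E = ((25−5)/6)² = 11.111
te_F = (8 + 4·11 + 20)/6 = 72/6 = 12; σ²_F = ((20−8)/6)² = 4.000
te_G = (9 + 4·10 + 17)/6 = 66/6 = 11; σ²_G = ((17−9)/6)² = 1.778
te_H = (1 + 4·2 + 9)/6 = 18/6 = 3; σ²_H = ((9−1)/6)² = 1.778

Forward pass:
ES_A = 0; EF_A = 6
ES_B = 0; EF_B = 8
ES_C = 0; EF_C = 16
ES_D = 0; EF_D = 5
ES_E = max(EF_A=6, EF_D=5) = 6; EF_E = 6+11 = 17
ES_F = 8; EF_F = 8+12 = 20
ES_G = max(EF_C=16, EF_E=17) = 17; EF_G = 17+11 = 28
ES_H = max(EF_B=8, EF_C=16, EF_F=20, EF_G=28) = 28; EF_H = 28+3 = 31
Expected project duration μ = 31 weeks. Critical path: A → E → G → H.

Variance along critical path = 2.778 + 11.111 + 1.778 + 1.778 = 17.444
σ = √17.444 = 4.177 weeks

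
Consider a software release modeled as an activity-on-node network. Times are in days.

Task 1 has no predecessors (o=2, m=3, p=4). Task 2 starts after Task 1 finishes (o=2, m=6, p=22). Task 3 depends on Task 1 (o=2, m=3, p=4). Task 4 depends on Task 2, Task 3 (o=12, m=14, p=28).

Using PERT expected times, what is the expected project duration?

27 days

te_Task 1 = (2 + 4·3 + 4)/6 = 18/6 = 3
te_Task 2 = (2 + 4·6 + 22)/6 = 48/6 = 8
te_Task 3 = (2 + 4·3 + 4)/6 = 18/6 = 3
te_Task 4 = (12 + 4·14 + 28)/6 = 96/6 = 16

Forward pass:
ES_Task 1 = 0; EF_Task 1 = 3
ES_Task 2 = 3; EF_Task 2 = 3+8 = 11
ES_Task 3 = 3; EF_Task 3 = 3+3 = 6
ES_Task 4 = max(EF_Task 2=11, EF_Task 3=6) = 11; EF_Task 4 = 11+16 = 27
Expected project duration μ = 27 days. Critical path: Task 1 → Task 2 → Task 4.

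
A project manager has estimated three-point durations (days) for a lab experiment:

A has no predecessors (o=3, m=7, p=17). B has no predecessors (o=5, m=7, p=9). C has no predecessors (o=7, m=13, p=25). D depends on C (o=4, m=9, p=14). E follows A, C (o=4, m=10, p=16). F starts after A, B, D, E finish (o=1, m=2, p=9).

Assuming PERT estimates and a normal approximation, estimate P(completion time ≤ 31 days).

0.851

te_A = (3 + 4·7 + 17)/6 = 48/6 = 8; σ²_A = ((17−3)/6)² = 5.444
te_B = (5 + 4·7 + 9)/6 = 42/6 = 7; σ²_B = ((9−5)/6)² = 0.444
te_C = (7 + 4·13 + 25)/6 = 84/6 = 14; σ²_C = ((25−7)/6)² = 9.000
te_D = (4 + 4·9 + 14)/6 = 54/6 = 9; σ²_D = ((14−4)/6)² = 2.778
te_E = (4 + 4·10 + 16)/6 = 60/6 = 10; σ²_E = ((16−4)/6)² = 4.000
te_F = (1 + 4·2 + 9)/6 = 18/6 = 3; σ²_F = ((9−1)/6)² = 1.778

Forward pass:
ES_A = 0; EF_A = 8
ES_B = 0; EF_B = 7
ES_C = 0; EF_C = 14
ES_D = 14; EF_D = 14+9 = 23
ES_E = max(EF_A=8, EF_C=14) = 14; EF_E = 14+10 = 24
ES_F = max(EF_A=8, EF_B=7, EF_D=23, EF_E=24) = 24; EF_F = 24+3 = 27
Expected project duration μ = 27 days. Critical path: C → E → F.

Variance along critical path = 9.000 + 4.000 + 1.778 = 14.778; σ = √14.778 = 3.844 days.
Z = (31 − 27) / 3.844 = 1.041
P(T ≤ 31) = Φ(1.041) ≈ 0.851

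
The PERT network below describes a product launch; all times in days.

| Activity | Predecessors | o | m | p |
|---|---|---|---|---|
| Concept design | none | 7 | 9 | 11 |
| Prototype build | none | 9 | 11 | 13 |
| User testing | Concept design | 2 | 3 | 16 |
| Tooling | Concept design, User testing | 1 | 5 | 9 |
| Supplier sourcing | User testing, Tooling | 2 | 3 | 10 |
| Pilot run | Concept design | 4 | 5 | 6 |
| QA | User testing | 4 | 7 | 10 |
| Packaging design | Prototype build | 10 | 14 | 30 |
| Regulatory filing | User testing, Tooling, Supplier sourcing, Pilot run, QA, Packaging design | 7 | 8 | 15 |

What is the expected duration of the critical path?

te_Concept design = (7 + 4·9 + 11)/6 = 54/6 = 9
te_Prototype build = (9 + 4·11 + 13)/6 = 66/6 = 11
te_User testing = (2 + 4·3 + 16)/6 = 30/6 = 5
te_Tooling = (1 + 4·5 + 9)/6 = 30/6 = 5
te_Supplier sourcing = (2 + 4·3 + 10)/6 = 24/6 = 4
te_Pilot run = (4 + 4·5 + 6)/6 = 30/6 = 5
te_QA = (4 + 4·7 + 10)/6 = 42/6 = 7
te_Packaging design = (10 + 4·14 + 30)/6 = 96/6 = 16
te_Regulatory filing = (7 + 4·8 + 15)/6 = 54/6 = 9

Forward pass:
ES_Concept design = 0; EF_Concept design = 9
ES_Prototype build = 0; EF_Prototype build = 11
ES_User testing = 9; EF_User testing = 9+5 = 14
ES_Tooling = max(EF_Concept design=9, EF_User testing=14) = 14; EF_Tooling = 14+5 = 19
ES_Supplier sourcing = max(EF_User testing=14, EF_Tooling=19) = 19; EF_Supplier sourcing = 19+4 = 23
ES_Pilot run = 9; EF_Pilot run = 9+5 = 14
ES_QA = 14; EF_QA = 14+7 = 21
ES_Packaging design = 11; EF_Packaging design = 11+16 = 27
ES_Regulatory filing = max(EF_User testing=14, EF_Tooling=19, EF_Supplier sourcing=23, EF_Pilot run=14, EF_QA=21, EF_Packaging design=27) = 27; EF_Regulatory filing = 27+9 = 36
Expected project duration μ = 36 days. Critical path: Prototype build → Packaging design → Regulatory filing.

36 days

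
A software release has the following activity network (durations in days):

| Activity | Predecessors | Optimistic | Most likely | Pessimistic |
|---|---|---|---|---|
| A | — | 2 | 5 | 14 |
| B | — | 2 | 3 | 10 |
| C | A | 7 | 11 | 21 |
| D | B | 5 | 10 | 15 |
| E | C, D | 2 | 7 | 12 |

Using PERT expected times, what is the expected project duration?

25 days

te_A = (2 + 4·5 + 14)/6 = 36/6 = 6
te_B = (2 + 4·3 + 10)/6 = 24/6 = 4
te_C = (7 + 4·11 + 21)/6 = 72/6 = 12
te_D = (5 + 4·10 + 15)/6 = 60/6 = 10
te_E = (2 + 4·7 + 12)/6 = 42/6 = 7

Forward pass:
ES_A = 0; EF_A = 6
ES_B = 0; EF_B = 4
ES_C = 6; EF_C = 6+12 = 18
ES_D = 4; EF_D = 4+10 = 14
ES_E = max(EF_C=18, EF_D=14) = 18; EF_E = 18+7 = 25
Expected project duration μ = 25 days. Critical path: A → C → E.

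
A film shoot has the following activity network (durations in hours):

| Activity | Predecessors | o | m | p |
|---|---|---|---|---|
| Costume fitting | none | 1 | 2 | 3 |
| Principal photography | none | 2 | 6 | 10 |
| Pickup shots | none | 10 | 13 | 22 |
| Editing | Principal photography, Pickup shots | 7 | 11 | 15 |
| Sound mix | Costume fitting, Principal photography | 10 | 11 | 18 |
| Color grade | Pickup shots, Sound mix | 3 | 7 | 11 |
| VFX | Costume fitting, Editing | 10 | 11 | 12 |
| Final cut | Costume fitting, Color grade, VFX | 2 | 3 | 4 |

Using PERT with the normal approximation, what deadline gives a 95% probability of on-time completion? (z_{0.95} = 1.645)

te_Costume fitting = (1 + 4·2 + 3)/6 = 12/6 = 2; σ²_Costume fitting = ((3−1)/6)² = 0.111
te_Principal photography = (2 + 4·6 + 10)/6 = 36/6 = 6; σ²_Principal photography = ((10−2)/6)² = 1.778
te_Pickup shots = (10 + 4·13 + 22)/6 = 84/6 = 14; σ²_Pickup shots = ((22−10)/6)² = 4.000
te_Editing = (7 + 4·11 + 15)/6 = 66/6 = 11; σ²_Editing = ((15−7)/6)² = 1.778
te_Sound mix = (10 + 4·11 + 18)/6 = 72/6 = 12; σ²_Sound mix = ((18−10)/6)² = 1.778
te_Color grade = (3 + 4·7 + 11)/6 = 42/6 = 7; σ²_Color grade = ((11−3)/6)² = 1.778
te_VFX = (10 + 4·11 + 12)/6 = 66/6 = 11; σ²_VFX = ((12−10)/6)² = 0.111
te_Final cut = (2 + 4·3 + 4)/6 = 18/6 = 3; σ²_Final cut = ((4−2)/6)² = 0.111

Forward pass:
ES_Costume fitting = 0; EF_Costume fitting = 2
ES_Principal photography = 0; EF_Principal photography = 6
ES_Pickup shots = 0; EF_Pickup shots = 14
ES_Editing = max(EF_Principal photography=6, EF_Pickup shots=14) = 14; EF_Editing = 14+11 = 25
ES_Sound mix = max(EF_Costume fitting=2, EF_Principal photography=6) = 6; EF_Sound mix = 6+12 = 18
ES_Color grade = max(EF_Pickup shots=14, EF_Sound mix=18) = 18; EF_Color grade = 18+7 = 25
ES_VFX = max(EF_Costume fitting=2, EF_Editing=25) = 25; EF_VFX = 25+11 = 36
ES_Final cut = max(EF_Costume fitting=2, EF_Color grade=25, EF_VFX=36) = 36; EF_Final cut = 36+3 = 39
Expected project duration μ = 39 hours. Critical path: Pickup shots → Editing → VFX → Final cut.

Variance along critical path = 4.000 + 1.778 + 0.111 + 0.111 = 6.000; σ = 2.449 hours.
D = μ + z·σ = 39 + 1.645·2.449 = 43.0 hours

43.0 hours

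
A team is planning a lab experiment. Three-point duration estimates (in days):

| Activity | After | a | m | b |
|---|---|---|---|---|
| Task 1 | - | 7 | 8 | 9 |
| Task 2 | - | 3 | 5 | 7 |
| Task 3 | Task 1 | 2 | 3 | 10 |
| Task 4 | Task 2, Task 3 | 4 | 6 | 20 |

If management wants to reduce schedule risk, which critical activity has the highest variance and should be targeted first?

te_Task 1 = (7 + 4·8 + 9)/6 = 48/6 = 8; σ²_Task 1 = ((9−7)/6)² = 0.111
te_Task 2 = (3 + 4·5 + 7)/6 = 30/6 = 5; σ²_Task 2 = ((7−3)/6)² = 0.444
te_Task 3 = (2 + 4·3 + 10)/6 = 24/6 = 4; σ²_Task 3 = ((10−2)/6)² = 1.778
te_Task 4 = (4 + 4·6 + 20)/6 = 48/6 = 8; σ²_Task 4 = ((20−4)/6)² = 7.111

Forward pass:
ES_Task 1 = 0; EF_Task 1 = 8
ES_Task 2 = 0; EF_Task 2 = 5
ES_Task 3 = 8; EF_Task 3 = 8+4 = 12
ES_Task 4 = max(EF_Task 2=5, EF_Task 3=12) = 12; EF_Task 4 = 12+8 = 20
Expected project duration μ = 20 days. Critical path: Task 1 → Task 3 → Task 4.

Variances on critical path: σ²_Task 1=0.111, σ²_Task 3=1.778, σ²_Task 4=7.111.
Largest is σ²_Task 4 = 7.111.

Task 4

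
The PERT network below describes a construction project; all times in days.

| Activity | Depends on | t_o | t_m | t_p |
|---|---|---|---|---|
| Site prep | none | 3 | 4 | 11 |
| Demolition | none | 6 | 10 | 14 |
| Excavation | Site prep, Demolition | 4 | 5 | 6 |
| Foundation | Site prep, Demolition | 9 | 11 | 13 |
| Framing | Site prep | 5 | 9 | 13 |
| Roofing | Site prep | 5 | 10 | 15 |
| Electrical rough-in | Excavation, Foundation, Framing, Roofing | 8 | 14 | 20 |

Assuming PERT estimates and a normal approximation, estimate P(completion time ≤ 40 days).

0.977

te_Site prep = (3 + 4·4 + 11)/6 = 30/6 = 5; σ²_Site prep = ((11−3)/6)² = 1.778
te_Demolition = (6 + 4·10 + 14)/6 = 60/6 = 10; σ²_Demolition = ((14−6)/6)² = 1.778
te_Excavation = (4 + 4·5 + 6)/6 = 30/6 = 5; σ²_Excavation = ((6−4)/6)² = 0.111
te_Foundation = (9 + 4·11 + 13)/6 = 66/6 = 11; σ²_Foundation = ((13−9)/6)² = 0.444
te_Framing = (5 + 4·9 + 13)/6 = 54/6 = 9; σ²_Framing = ((13−5)/6)² = 1.778
te_Roofing = (5 + 4·10 + 15)/6 = 60/6 = 10; σ²_Roofing = ((15−5)/6)² = 2.778
te_Electrical rough-in = (8 + 4·14 + 20)/6 = 84/6 = 14; σ²_Electrical rough-in = ((20−8)/6)² = 4.000

Forward pass:
ES_Site prep = 0; EF_Site prep = 5
ES_Demolition = 0; EF_Demolition = 10
ES_Excavation = max(EF_Site prep=5, EF_Demolition=10) = 10; EF_Excavation = 10+5 = 15
ES_Foundation = max(EF_Site prep=5, EF_Demolition=10) = 10; EF_Foundation = 10+11 = 21
ES_Framing = 5; EF_Framing = 5+9 = 14
ES_Roofing = 5; EF_Roofing = 5+10 = 15
ES_Electrical rough-in = max(EF_Excavation=15, EF_Foundation=21, EF_Framing=14, EF_Roofing=15) = 21; EF_Electrical rough-in = 21+14 = 35
Expected project duration μ = 35 days. Critical path: Demolition → Foundation → Electrical rough-in.

Variance along critical path = 1.778 + 0.444 + 4.000 = 6.222; σ = √6.222 = 2.494 days.
Z = (40 − 35) / 2.494 = 2.004
P(T ≤ 40) = Φ(2.004) ≈ 0.977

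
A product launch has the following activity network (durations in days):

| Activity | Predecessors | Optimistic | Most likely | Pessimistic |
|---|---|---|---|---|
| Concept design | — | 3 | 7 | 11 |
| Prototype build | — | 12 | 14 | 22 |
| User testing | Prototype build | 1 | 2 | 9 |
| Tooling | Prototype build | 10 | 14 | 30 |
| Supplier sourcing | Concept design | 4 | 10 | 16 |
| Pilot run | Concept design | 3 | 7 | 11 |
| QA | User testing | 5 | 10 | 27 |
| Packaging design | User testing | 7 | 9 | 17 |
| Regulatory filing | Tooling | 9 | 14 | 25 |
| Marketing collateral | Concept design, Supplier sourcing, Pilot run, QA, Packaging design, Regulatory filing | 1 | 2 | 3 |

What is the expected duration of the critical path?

48 days

te_Concept design = (3 + 4·7 + 11)/6 = 42/6 = 7
te_Prototype build = (12 + 4·14 + 22)/6 = 90/6 = 15
te_User testing = (1 + 4·2 + 9)/6 = 18/6 = 3
te_Tooling = (10 + 4·14 + 30)/6 = 96/6 = 16
te_Supplier sourcing = (4 + 4·10 + 16)/6 = 60/6 = 10
te_Pilot run = (3 + 4·7 + 11)/6 = 42/6 = 7
te_QA = (5 + 4·10 + 27)/6 = 72/6 = 12
te_Packaging design = (7 + 4·9 + 17)/6 = 60/6 = 10
te_Regulatory filing = (9 + 4·14 + 25)/6 = 90/6 = 15
te_Marketing collateral = (1 + 4·2 + 3)/6 = 12/6 = 2

Forward pass:
ES_Concept design = 0; EF_Concept design = 7
ES_Prototype build = 0; EF_Prototype build = 15
ES_User testing = 15; EF_User testing = 15+3 = 18
ES_Tooling = 15; EF_Tooling = 15+16 = 31
ES_Supplier sourcing = 7; EF_Supplier sourcing = 7+10 = 17
ES_Pilot run = 7; EF_Pilot run = 7+7 = 14
ES_QA = 18; EF_QA = 18+12 = 30
ES_Packaging design = 18; EF_Packaging design = 18+10 = 28
ES_Regulatory filing = 31; EF_Regulatory filing = 31+15 = 46
ES_Marketing collateral = max(EF_Concept design=7, EF_Supplier sourcing=17, EF_Pilot run=14, EF_QA=30, EF_Packaging design=28, EF_Regulatory filing=46) = 46; EF_Marketing collateral = 46+2 = 48
Expected project duration μ = 48 days. Critical path: Prototype build → Tooling → Regulatory filing → Marketing collateral.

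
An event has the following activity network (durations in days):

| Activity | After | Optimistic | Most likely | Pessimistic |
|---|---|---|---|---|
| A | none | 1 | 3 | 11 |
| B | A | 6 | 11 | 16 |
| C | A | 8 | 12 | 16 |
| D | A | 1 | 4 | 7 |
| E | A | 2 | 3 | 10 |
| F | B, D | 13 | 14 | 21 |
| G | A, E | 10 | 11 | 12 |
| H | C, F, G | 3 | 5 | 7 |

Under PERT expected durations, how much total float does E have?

te_A = (1 + 4·3 + 11)/6 = 24/6 = 4
te_B = (6 + 4·11 + 16)/6 = 66/6 = 11
te_C = (8 + 4·12 + 16)/6 = 72/6 = 12
te_D = (1 + 4·4 + 7)/6 = 24/6 = 4
te_E = (2 + 4·3 + 10)/6 = 24/6 = 4
te_F = (13 + 4·14 + 21)/6 = 90/6 = 15
te_G = (10 + 4·11 + 12)/6 = 66/6 = 11
te_H = (3 + 4·5 + 7)/6 = 30/6 = 5

Forward pass:
ES_A = 0; EF_A = 4
ES_B = 4; EF_B = 4+11 = 15
ES_C = 4; EF_C = 4+12 = 16
ES_D = 4; EF_D = 4+4 = 8
ES_E = 4; EF_E = 4+4 = 8
ES_F = max(EF_B=15, EF_D=8) = 15; EF_F = 15+15 = 30
ES_G = max(EF_A=4, EF_E=8) = 8; EF_G = 8+11 = 19
ES_H = max(EF_C=16, EF_F=30, EF_G=19) = 30; EF_H = 30+5 = 35
Expected project duration μ = 35 days. Critical path: A → B → F → H.

Backward pass:
LF_H = 35; LS_H = 35−5 = 30
LF_G = LS_H = 30; LS_G = 30−11 = 19
LF_F = LS_H = 30; LS_F = 30−15 = 15
LF_E = LS_G = 19; LS_E = 19−4 = 15
LF_D = LS_F = 15; LS_D = 15−4 = 11
LF_C = LS_H = 30; LS_C = 30−12 = 18
LF_B = LS_F = 15; LS_B = 15−11 = 4
LF_A = min(LS_B=4, LS_C=18, LS_D=11, LS_E=15, LS_G=19) = 4; LS_A = 4−4 = 0
Slack_E = LS_E − ES_E = 15 − 4 = 11

11 days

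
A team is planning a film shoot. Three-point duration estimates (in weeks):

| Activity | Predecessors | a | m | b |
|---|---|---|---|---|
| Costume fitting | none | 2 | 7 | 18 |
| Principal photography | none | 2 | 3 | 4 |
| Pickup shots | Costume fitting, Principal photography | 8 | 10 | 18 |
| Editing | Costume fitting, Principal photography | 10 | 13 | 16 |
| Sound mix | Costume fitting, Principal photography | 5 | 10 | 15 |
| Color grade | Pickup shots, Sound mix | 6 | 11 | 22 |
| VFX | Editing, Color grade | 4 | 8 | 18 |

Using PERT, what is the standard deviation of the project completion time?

4.74 weeks

te_Costume fitting = (2 + 4·7 + 18)/6 = 48/6 = 8; σ²_Costume fitting = ((18−2)/6)² = 7.111
te_Principal photography = (2 + 4·3 + 4)/6 = 18/6 = 3; σ²_Principal photography = ((4−2)/6)² = 0.111
te_Pickup shots = (8 + 4·10 + 18)/6 = 66/6 = 11; σ²_Pickup shots = ((18−8)/6)² = 2.778
te_Editing = (10 + 4·13 + 16)/6 = 78/6 = 13; σ²_Editing = ((16−10)/6)² = 1.000
te_Sound mix = (5 + 4·10 + 15)/6 = 60/6 = 10; σ²_Sound mix = ((15−5)/6)² = 2.778
te_Color grade = (6 + 4·11 + 22)/6 = 72/6 = 12; σ²_Color grade = ((22−6)/6)² = 7.111
te_VFX = (4 + 4·8 + 18)/6 = 54/6 = 9; σ²_VFX = ((18−4)/6)² = 5.444

Forward pass:
ES_Costume fitting = 0; EF_Costume fitting = 8
ES_Principal photography = 0; EF_Principal photography = 3
ES_Pickup shots = max(EF_Costume fitting=8, EF_Principal photography=3) = 8; EF_Pickup shots = 8+11 = 19
ES_Editing = max(EF_Costume fitting=8, EF_Principal photography=3) = 8; EF_Editing = 8+13 = 21
ES_Sound mix = max(EF_Costume fitting=8, EF_Principal photography=3) = 8; EF_Sound mix = 8+10 = 18
ES_Color grade = max(EF_Pickup shots=19, EF_Sound mix=18) = 19; EF_Color grade = 19+12 = 31
ES_VFX = max(EF_Editing=21, EF_Color grade=31) = 31; EF_VFX = 31+9 = 40
Expected project duration μ = 40 weeks. Critical path: Costume fitting → Pickup shots → Color grade → VFX.

Variance along critical path = 7.111 + 2.778 + 7.111 + 5.444 = 22.444
σ = √22.444 = 4.738 weeks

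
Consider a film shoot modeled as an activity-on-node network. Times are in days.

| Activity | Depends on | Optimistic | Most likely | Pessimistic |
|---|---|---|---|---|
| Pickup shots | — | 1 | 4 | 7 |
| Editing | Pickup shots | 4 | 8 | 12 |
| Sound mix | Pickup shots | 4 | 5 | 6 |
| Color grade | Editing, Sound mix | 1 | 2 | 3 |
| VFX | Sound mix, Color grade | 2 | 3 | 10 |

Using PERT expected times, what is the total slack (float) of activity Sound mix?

te_Pickup shots = (1 + 4·4 + 7)/6 = 24/6 = 4
te_Editing = (4 + 4·8 + 12)/6 = 48/6 = 8
te_Sound mix = (4 + 4·5 + 6)/6 = 30/6 = 5
te_Color grade = (1 + 4·2 + 3)/6 = 12/6 = 2
te_VFX = (2 + 4·3 + 10)/6 = 24/6 = 4

Forward pass:
ES_Pickup shots = 0; EF_Pickup shots = 4
ES_Editing = 4; EF_Editing = 4+8 = 12
ES_Sound mix = 4; EF_Sound mix = 4+5 = 9
ES_Color grade = max(EF_Editing=12, EF_Sound mix=9) = 12; EF_Color grade = 12+2 = 14
ES_VFX = max(EF_Sound mix=9, EF_Color grade=14) = 14; EF_VFX = 14+4 = 18
Expected project duration μ = 18 days. Critical path: Pickup shots → Editing → Color grade → VFX.

Backward pass:
LF_VFX = 18; LS_VFX = 18−4 = 14
LF_Color grade = LS_VFX = 14; LS_Color grade = 14−2 = 12
LF_Sound mix = min(LS_Color grade=12, LS_VFX=14) = 12; LS_Sound mix = 12−5 = 7
LF_Editing = LS_Color grade = 12; LS_Editing = 12−8 = 4
LF_Pickup shots = min(LS_Editing=4, LS_Sound mix=7) = 4; LS_Pickup shots = 4−4 = 0
Slack_Sound mix = LS_Sound mix − ES_Sound mix = 7 − 4 = 3

3 days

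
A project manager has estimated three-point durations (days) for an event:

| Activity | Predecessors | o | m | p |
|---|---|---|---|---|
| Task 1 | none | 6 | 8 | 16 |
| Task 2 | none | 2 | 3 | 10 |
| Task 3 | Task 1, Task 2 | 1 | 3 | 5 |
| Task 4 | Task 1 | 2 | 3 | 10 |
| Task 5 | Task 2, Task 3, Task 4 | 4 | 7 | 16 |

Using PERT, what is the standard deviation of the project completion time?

te_Task 1 = (6 + 4·8 + 16)/6 = 54/6 = 9; σ²_Task 1 = ((16−6)/6)² = 2.778
te_Task 2 = (2 + 4·3 + 10)/6 = 24/6 = 4; σ²_Task 2 = ((10−2)/6)² = 1.778
te_Task 3 = (1 + 4·3 + 5)/6 = 18/6 = 3; σ²_Task 3 = ((5−1)/6)² = 0.444
te_Task 4 = (2 + 4·3 + 10)/6 = 24/6 = 4; σ²_Task 4 = ((10−2)/6)² = 1.778
te_Task 5 = (4 + 4·7 + 16)/6 = 48/6 = 8; σ²_Task 5 = ((16−4)/6)² = 4.000

Forward pass:
ES_Task 1 = 0; EF_Task 1 = 9
ES_Task 2 = 0; EF_Task 2 = 4
ES_Task 3 = max(EF_Task 1=9, EF_Task 2=4) = 9; EF_Task 3 = 9+3 = 12
ES_Task 4 = 9; EF_Task 4 = 9+4 = 13
ES_Task 5 = max(EF_Task 2=4, EF_Task 3=12, EF_Task 4=13) = 13; EF_Task 5 = 13+8 = 21
Expected project duration μ = 21 days. Critical path: Task 1 → Task 4 → Task 5.

Variance along critical path = 2.778 + 1.778 + 4.000 = 8.556
σ = √8.556 = 2.925 days

2.92 days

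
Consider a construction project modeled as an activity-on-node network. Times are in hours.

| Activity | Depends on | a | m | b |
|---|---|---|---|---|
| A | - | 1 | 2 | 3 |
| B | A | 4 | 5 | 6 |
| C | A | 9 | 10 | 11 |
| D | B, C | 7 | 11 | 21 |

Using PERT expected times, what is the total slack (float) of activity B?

5 hours

te_A = (1 + 4·2 + 3)/6 = 12/6 = 2
te_B = (4 + 4·5 + 6)/6 = 30/6 = 5
te_C = (9 + 4·10 + 11)/6 = 60/6 = 10
te_D = (7 + 4·11 + 21)/6 = 72/6 = 12

Forward pass:
ES_A = 0; EF_A = 2
ES_B = 2; EF_B = 2+5 = 7
ES_C = 2; EF_C = 2+10 = 12
ES_D = max(EF_B=7, EF_C=12) = 12; EF_D = 12+12 = 24
Expected project duration μ = 24 hours. Critical path: A → C → D.

Backward pass:
LF_D = 24; LS_D = 24−12 = 12
LF_C = LS_D = 12; LS_C = 12−10 = 2
LF_B = LS_D = 12; LS_B = 12−5 = 7
LF_A = min(LS_B=7, LS_C=2) = 2; LS_A = 2−2 = 0
Slack_B = LS_B − ES_B = 7 − 2 = 5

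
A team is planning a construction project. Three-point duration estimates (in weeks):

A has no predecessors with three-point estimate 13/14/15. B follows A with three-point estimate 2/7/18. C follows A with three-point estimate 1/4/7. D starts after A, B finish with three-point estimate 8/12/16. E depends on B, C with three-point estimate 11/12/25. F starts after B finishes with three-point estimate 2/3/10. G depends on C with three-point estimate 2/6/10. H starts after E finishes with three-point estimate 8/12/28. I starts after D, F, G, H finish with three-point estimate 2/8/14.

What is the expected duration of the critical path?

te_A = (13 + 4·14 + 15)/6 = 84/6 = 14
te_B = (2 + 4·7 + 18)/6 = 48/6 = 8
te_C = (1 + 4·4 + 7)/6 = 24/6 = 4
te_D = (8 + 4·12 + 16)/6 = 72/6 = 12
te_E = (11 + 4·12 + 25)/6 = 84/6 = 14
te_F = (2 + 4·3 + 10)/6 = 24/6 = 4
te_G = (2 + 4·6 + 10)/6 = 36/6 = 6
te_H = (8 + 4·12 + 28)/6 = 84/6 = 14
te_I = (2 + 4·8 + 14)/6 = 48/6 = 8

Forward pass:
ES_A = 0; EF_A = 14
ES_B = 14; EF_B = 14+8 = 22
ES_C = 14; EF_C = 14+4 = 18
ES_D = max(EF_A=14, EF_B=22) = 22; EF_D = 22+12 = 34
ES_E = max(EF_B=22, EF_C=18) = 22; EF_E = 22+14 = 36
ES_F = 22; EF_F = 22+4 = 26
ES_G = 18; EF_G = 18+6 = 24
ES_H = 36; EF_H = 36+14 = 50
ES_I = max(EF_D=34, EF_F=26, EF_G=24, EF_H=50) = 50; EF_I = 50+8 = 58
Expected project duration μ = 58 weeks. Critical path: A → B → E → H → I.

58 weeks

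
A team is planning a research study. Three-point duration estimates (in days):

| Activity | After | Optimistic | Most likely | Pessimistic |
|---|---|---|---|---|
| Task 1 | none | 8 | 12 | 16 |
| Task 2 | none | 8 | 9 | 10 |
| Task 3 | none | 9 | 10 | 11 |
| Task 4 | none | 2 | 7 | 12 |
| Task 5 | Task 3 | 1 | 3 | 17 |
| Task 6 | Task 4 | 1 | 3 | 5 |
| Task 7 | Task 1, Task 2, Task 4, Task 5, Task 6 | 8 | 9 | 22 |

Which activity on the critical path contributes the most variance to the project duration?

te_Task 1 = (8 + 4·12 + 16)/6 = 72/6 = 12; σ²_Task 1 = ((16−8)/6)² = 1.778
te_Task 2 = (8 + 4·9 + 10)/6 = 54/6 = 9; σ²_Task 2 = ((10−8)/6)² = 0.111
te_Task 3 = (9 + 4·10 + 11)/6 = 60/6 = 10; σ²_Task 3 = ((11−9)/6)² = 0.111
te_Task 4 = (2 + 4·7 + 12)/6 = 42/6 = 7; σ²_Task 4 = ((12−2)/6)² = 2.778
te_Task 5 = (1 + 4·3 + 17)/6 = 30/6 = 5; σ²_Task 5 = ((17−1)/6)² = 7.111
te_Task 6 = (1 + 4·3 + 5)/6 = 18/6 = 3; σ²_Task 6 = ((5−1)/6)² = 0.444
te_Task 7 = (8 + 4·9 + 22)/6 = 66/6 = 11; σ²_Task 7 = ((22−8)/6)² = 5.444

Forward pass:
ES_Task 1 = 0; EF_Task 1 = 12
ES_Task 2 = 0; EF_Task 2 = 9
ES_Task 3 = 0; EF_Task 3 = 10
ES_Task 4 = 0; EF_Task 4 = 7
ES_Task 5 = 10; EF_Task 5 = 10+5 = 15
ES_Task 6 = 7; EF_Task 6 = 7+3 = 10
ES_Task 7 = max(EF_Task 1=12, EF_Task 2=9, EF_Task 4=7, EF_Task 5=15, EF_Task 6=10) = 15; EF_Task 7 = 15+11 = 26
Expected project duration μ = 26 days. Critical path: Task 3 → Task 5 → Task 7.

Variances on critical path: σ²_Task 3=0.111, σ²_Task 5=7.111, σ²_Task 7=5.444.
Largest is σ²_Task 5 = 7.111.

Task 5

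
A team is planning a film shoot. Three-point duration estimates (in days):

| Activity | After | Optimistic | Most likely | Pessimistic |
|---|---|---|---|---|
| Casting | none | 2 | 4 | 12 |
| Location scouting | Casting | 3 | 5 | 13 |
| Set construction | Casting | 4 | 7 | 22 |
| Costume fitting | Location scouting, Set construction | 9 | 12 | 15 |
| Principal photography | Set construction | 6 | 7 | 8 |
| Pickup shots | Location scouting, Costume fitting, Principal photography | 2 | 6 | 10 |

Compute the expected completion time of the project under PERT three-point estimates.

te_Casting = (2 + 4·4 + 12)/6 = 30/6 = 5
te_Location scouting = (3 + 4·5 + 13)/6 = 36/6 = 6
te_Set construction = (4 + 4·7 + 22)/6 = 54/6 = 9
te_Costume fitting = (9 + 4·12 + 15)/6 = 72/6 = 12
te_Principal photography = (6 + 4·7 + 8)/6 = 42/6 = 7
te_Pickup shots = (2 + 4·6 + 10)/6 = 36/6 = 6

Forward pass:
ES_Casting = 0; EF_Casting = 5
ES_Location scouting = 5; EF_Location scouting = 5+6 = 11
ES_Set construction = 5; EF_Set construction = 5+9 = 14
ES_Costume fitting = max(EF_Location scouting=11, EF_Set construction=14) = 14; EF_Costume fitting = 14+12 = 26
ES_Principal photography = 14; EF_Principal photography = 14+7 = 21
ES_Pickup shots = max(EF_Location scouting=11, EF_Costume fitting=26, EF_Principal photography=21) = 26; EF_Pickup shots = 26+6 = 32
Expected project duration μ = 32 days. Critical path: Casting → Set construction → Costume fitting → Pickup shots.

32 days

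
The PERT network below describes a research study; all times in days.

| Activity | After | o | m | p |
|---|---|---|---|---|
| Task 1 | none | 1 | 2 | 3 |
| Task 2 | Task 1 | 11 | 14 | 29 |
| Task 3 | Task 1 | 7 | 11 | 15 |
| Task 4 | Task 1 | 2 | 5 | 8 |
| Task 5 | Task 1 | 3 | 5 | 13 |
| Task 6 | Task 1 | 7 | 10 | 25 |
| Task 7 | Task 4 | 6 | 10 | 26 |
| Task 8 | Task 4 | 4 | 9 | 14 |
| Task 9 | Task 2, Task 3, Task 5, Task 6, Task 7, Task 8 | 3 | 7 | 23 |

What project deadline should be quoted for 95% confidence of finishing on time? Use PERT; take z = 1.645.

te_Task 1 = (1 + 4·2 + 3)/6 = 12/6 = 2; σ²_Task 1 = ((3−1)/6)² = 0.111
te_Task 2 = (11 + 4·14 + 29)/6 = 96/6 = 16; σ²_Task 2 = ((29−11)/6)² = 9.000
te_Task 3 = (7 + 4·11 + 15)/6 = 66/6 = 11; σ²_Task 3 = ((15−7)/6)² = 1.778
te_Task 4 = (2 + 4·5 + 8)/6 = 30/6 = 5; σ²_Task 4 = ((8−2)/6)² = 1.000
te_Task 5 = (3 + 4·5 + 13)/6 = 36/6 = 6; σ²_Task 5 = ((13−3)/6)² = 2.778
te_Task 6 = (7 + 4·10 + 25)/6 = 72/6 = 12; σ²_Task 6 = ((25−7)/6)² = 9.000
te_Task 7 = (6 + 4·10 + 26)/6 = 72/6 = 12; σ²_Task 7 = ((26−6)/6)² = 11.111
te_Task 8 = (4 + 4·9 + 14)/6 = 54/6 = 9; σ²_Task 8 = ((14−4)/6)² = 2.778
te_Task 9 = (3 + 4·7 + 23)/6 = 54/6 = 9; σ²_Task 9 = ((23−3)/6)² = 11.111

Forward pass:
ES_Task 1 = 0; EF_Task 1 = 2
ES_Task 2 = 2; EF_Task 2 = 2+16 = 18
ES_Task 3 = 2; EF_Task 3 = 2+11 = 13
ES_Task 4 = 2; EF_Task 4 = 2+5 = 7
ES_Task 5 = 2; EF_Task 5 = 2+6 = 8
ES_Task 6 = 2; EF_Task 6 = 2+12 = 14
ES_Task 7 = 7; EF_Task 7 = 7+12 = 19
ES_Task 8 = 7; EF_Task 8 = 7+9 = 16
ES_Task 9 = max(EF_Task 2=18, EF_Task 3=13, EF_Task 5=8, EF_Task 6=14, EF_Task 7=19, EF_Task 8=16) = 19; EF_Task 9 = 19+9 = 28
Expected project duration μ = 28 days. Critical path: Task 1 → Task 4 → Task 7 → Task 9.

Variance along critical path = 0.111 + 1.000 + 11.111 + 11.111 = 23.333; σ = 4.830 days.
D = μ + z·σ = 28 + 1.645·4.830 = 35.9 days

35.9 days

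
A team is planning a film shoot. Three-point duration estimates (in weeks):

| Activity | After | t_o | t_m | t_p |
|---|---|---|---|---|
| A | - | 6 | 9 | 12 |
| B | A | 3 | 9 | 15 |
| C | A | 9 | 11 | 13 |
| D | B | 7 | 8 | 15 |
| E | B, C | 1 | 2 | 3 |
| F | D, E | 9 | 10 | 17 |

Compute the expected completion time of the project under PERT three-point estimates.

38 weeks

te_A = (6 + 4·9 + 12)/6 = 54/6 = 9
te_B = (3 + 4·9 + 15)/6 = 54/6 = 9
te_C = (9 + 4·11 + 13)/6 = 66/6 = 11
te_D = (7 + 4·8 + 15)/6 = 54/6 = 9
te_E = (1 + 4·2 + 3)/6 = 12/6 = 2
te_F = (9 + 4·10 + 17)/6 = 66/6 = 11

Forward pass:
ES_A = 0; EF_A = 9
ES_B = 9; EF_B = 9+9 = 18
ES_C = 9; EF_C = 9+11 = 20
ES_D = 18; EF_D = 18+9 = 27
ES_E = max(EF_B=18, EF_C=20) = 20; EF_E = 20+2 = 22
ES_F = max(EF_D=27, EF_E=22) = 27; EF_F = 27+11 = 38
Expected project duration μ = 38 weeks. Critical path: A → B → D → F.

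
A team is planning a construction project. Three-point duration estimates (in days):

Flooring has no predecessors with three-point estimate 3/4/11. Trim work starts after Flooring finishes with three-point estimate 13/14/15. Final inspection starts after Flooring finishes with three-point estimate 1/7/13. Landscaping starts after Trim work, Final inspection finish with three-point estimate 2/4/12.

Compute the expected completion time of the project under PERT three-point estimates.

24 days

te_Flooring = (3 + 4·4 + 11)/6 = 30/6 = 5
te_Trim work = (13 + 4·14 + 15)/6 = 84/6 = 14
te_Final inspection = (1 + 4·7 + 13)/6 = 42/6 = 7
te_Landscaping = (2 + 4·4 + 12)/6 = 30/6 = 5

Forward pass:
ES_Flooring = 0; EF_Flooring = 5
ES_Trim work = 5; EF_Trim work = 5+14 = 19
ES_Final inspection = 5; EF_Final inspection = 5+7 = 12
ES_Landscaping = max(EF_Trim work=19, EF_Final inspection=12) = 19; EF_Landscaping = 19+5 = 24
Expected project duration μ = 24 days. Critical path: Flooring → Trim work → Landscaping.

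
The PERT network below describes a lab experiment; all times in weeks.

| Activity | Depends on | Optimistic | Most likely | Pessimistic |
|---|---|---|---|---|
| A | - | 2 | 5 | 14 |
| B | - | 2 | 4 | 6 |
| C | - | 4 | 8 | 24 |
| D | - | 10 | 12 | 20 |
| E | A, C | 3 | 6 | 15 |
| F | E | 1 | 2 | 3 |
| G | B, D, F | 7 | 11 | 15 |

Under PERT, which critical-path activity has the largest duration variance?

C

te_A = (2 + 4·5 + 14)/6 = 36/6 = 6; σ²_A = ((14−2)/6)² = 4.000
te_B = (2 + 4·4 + 6)/6 = 24/6 = 4; σ²_B = ((6−2)/6)² = 0.444
te_C = (4 + 4·8 + 24)/6 = 60/6 = 10; σ²_C = ((24−4)/6)² = 11.111
te_D = (10 + 4·12 + 20)/6 = 78/6 = 13; σ²_D = ((20−10)/6)² = 2.778
te_E = (3 + 4·6 + 15)/6 = 42/6 = 7; σ²_E = ((15−3)/6)² = 4.000
te_F = (1 + 4·2 + 3)/6 = 12/6 = 2; σ²_F = ((3−1)/6)² = 0.111
te_G = (7 + 4·11 + 15)/6 = 66/6 = 11; σ²_G = ((15−7)/6)² = 1.778

Forward pass:
ES_A = 0; EF_A = 6
ES_B = 0; EF_B = 4
ES_C = 0; EF_C = 10
ES_D = 0; EF_D = 13
ES_E = max(EF_A=6, EF_C=10) = 10; EF_E = 10+7 = 17
ES_F = 17; EF_F = 17+2 = 19
ES_G = max(EF_B=4, EF_D=13, EF_F=19) = 19; EF_G = 19+11 = 30
Expected project duration μ = 30 weeks. Critical path: C → E → F → G.

Variances on critical path: σ²_C=11.111, σ²_E=4.000, σ²_F=0.111, σ²_G=1.778.
Largest is σ²_C = 11.111.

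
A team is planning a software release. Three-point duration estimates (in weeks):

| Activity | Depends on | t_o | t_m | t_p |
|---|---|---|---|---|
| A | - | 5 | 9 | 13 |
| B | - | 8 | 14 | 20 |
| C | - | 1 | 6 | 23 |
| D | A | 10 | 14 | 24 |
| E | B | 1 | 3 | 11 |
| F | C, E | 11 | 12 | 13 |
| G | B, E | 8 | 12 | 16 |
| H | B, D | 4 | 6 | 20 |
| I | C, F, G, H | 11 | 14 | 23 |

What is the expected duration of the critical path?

47 weeks

te_A = (5 + 4·9 + 13)/6 = 54/6 = 9
te_B = (8 + 4·14 + 20)/6 = 84/6 = 14
te_C = (1 + 4·6 + 23)/6 = 48/6 = 8
te_D = (10 + 4·14 + 24)/6 = 90/6 = 15
te_E = (1 + 4·3 + 11)/6 = 24/6 = 4
te_F = (11 + 4·12 + 13)/6 = 72/6 = 12
te_G = (8 + 4·12 + 16)/6 = 72/6 = 12
te_H = (4 + 4·6 + 20)/6 = 48/6 = 8
te_I = (11 + 4·14 + 23)/6 = 90/6 = 15

Forward pass:
ES_A = 0; EF_A = 9
ES_B = 0; EF_B = 14
ES_C = 0; EF_C = 8
ES_D = 9; EF_D = 9+15 = 24
ES_E = 14; EF_E = 14+4 = 18
ES_F = max(EF_C=8, EF_E=18) = 18; EF_F = 18+12 = 30
ES_G = max(EF_B=14, EF_E=18) = 18; EF_G = 18+12 = 30
ES_H = max(EF_B=14, EF_D=24) = 24; EF_H = 24+8 = 32
ES_I = max(EF_C=8, EF_F=30, EF_G=30, EF_H=32) = 32; EF_I = 32+15 = 47
Expected project duration μ = 47 weeks. Critical path: A → D → H → I.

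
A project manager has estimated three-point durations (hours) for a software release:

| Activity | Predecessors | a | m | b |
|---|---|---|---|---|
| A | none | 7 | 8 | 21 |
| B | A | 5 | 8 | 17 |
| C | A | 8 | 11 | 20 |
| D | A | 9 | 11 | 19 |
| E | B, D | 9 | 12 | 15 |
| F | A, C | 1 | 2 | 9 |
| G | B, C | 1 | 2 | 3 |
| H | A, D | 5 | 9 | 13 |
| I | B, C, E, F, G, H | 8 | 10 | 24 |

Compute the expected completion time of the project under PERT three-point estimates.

te_A = (7 + 4·8 + 21)/6 = 60/6 = 10
te_B = (5 + 4·8 + 17)/6 = 54/6 = 9
te_C = (8 + 4·11 + 20)/6 = 72/6 = 12
te_D = (9 + 4·11 + 19)/6 = 72/6 = 12
te_E = (9 + 4·12 + 15)/6 = 72/6 = 12
te_F = (1 + 4·2 + 9)/6 = 18/6 = 3
te_G = (1 + 4·2 + 3)/6 = 12/6 = 2
te_H = (5 + 4·9 + 13)/6 = 54/6 = 9
te_I = (8 + 4·10 + 24)/6 = 72/6 = 12

Forward pass:
ES_A = 0; EF_A = 10
ES_B = 10; EF_B = 10+9 = 19
ES_C = 10; EF_C = 10+12 = 22
ES_D = 10; EF_D = 10+12 = 22
ES_E = max(EF_B=19, EF_D=22) = 22; EF_E = 22+12 = 34
ES_F = max(EF_A=10, EF_C=22) = 22; EF_F = 22+3 = 25
ES_G = max(EF_B=19, EF_C=22) = 22; EF_G = 22+2 = 24
ES_H = max(EF_A=10, EF_D=22) = 22; EF_H = 22+9 = 31
ES_I = max(EF_B=19, EF_C=22, EF_E=34, EF_F=25, EF_G=24, EF_H=31) = 34; EF_I = 34+12 = 46
Expected project duration μ = 46 hours. Critical path: A → D → E → I.

46 hours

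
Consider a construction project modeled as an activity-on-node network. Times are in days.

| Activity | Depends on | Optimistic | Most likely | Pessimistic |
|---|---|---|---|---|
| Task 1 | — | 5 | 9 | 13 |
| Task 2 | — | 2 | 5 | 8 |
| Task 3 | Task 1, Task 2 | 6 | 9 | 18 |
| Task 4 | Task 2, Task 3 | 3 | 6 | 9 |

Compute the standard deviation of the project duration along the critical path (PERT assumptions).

te_Task 1 = (5 + 4·9 + 13)/6 = 54/6 = 9; σ²_Task 1 = ((13−5)/6)² = 1.778
te_Task 2 = (2 + 4·5 + 8)/6 = 30/6 = 5; σ²_Task 2 = ((8−2)/6)² = 1.000
te_Task 3 = (6 + 4·9 + 18)/6 = 60/6 = 10; σ²_Task 3 = ((18−6)/6)² = 4.000
te_Task 4 = (3 + 4·6 + 9)/6 = 36/6 = 6; σ²_Task 4 = ((9−3)/6)² = 1.000

Forward pass:
ES_Task 1 = 0; EF_Task 1 = 9
ES_Task 2 = 0; EF_Task 2 = 5
ES_Task 3 = max(EF_Task 1=9, EF_Task 2=5) = 9; EF_Task 3 = 9+10 = 19
ES_Task 4 = max(EF_Task 2=5, EF_Task 3=19) = 19; EF_Task 4 = 19+6 = 25
Expected project duration μ = 25 days. Critical path: Task 1 → Task 3 → Task 4.

Variance along critical path = 1.778 + 4.000 + 1.000 = 6.778
σ = √6.778 = 2.603 days

2.60 days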